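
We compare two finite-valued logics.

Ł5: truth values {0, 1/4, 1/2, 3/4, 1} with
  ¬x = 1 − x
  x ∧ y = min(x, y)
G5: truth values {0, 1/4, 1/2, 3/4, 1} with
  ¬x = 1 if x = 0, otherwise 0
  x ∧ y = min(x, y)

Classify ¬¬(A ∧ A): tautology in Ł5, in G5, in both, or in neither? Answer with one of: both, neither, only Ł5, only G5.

In Ł5: at A = 0 the value is 0 — not a tautology.
In G5: at A = 0 the value is 0 — not a tautology.

neither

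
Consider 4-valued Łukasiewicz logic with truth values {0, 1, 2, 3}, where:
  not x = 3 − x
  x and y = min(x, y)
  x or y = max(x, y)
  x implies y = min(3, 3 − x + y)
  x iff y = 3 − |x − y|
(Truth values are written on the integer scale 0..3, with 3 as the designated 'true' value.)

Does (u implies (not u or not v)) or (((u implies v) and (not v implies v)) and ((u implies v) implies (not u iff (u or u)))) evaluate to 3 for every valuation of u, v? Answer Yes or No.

Counterexample: take u = 2, v = 2.
not u = not 2 = 1
not v = not 2 = 1
not u or not v = 1 or 1 = 1
u implies (not u or not v) = 2 implies 1 = 2
u implies v = 2 implies 2 = 3
not v = not 2 = 1
not v implies v = 1 implies 2 = 3
(u implies v) and (not v implies v) = 3 and 3 = 3
u implies v = 2 implies 2 = 3
not u = not 2 = 1
u or u = 2 or 2 = 2
not u iff (u or u) = 1 iff 2 = 2
(u implies v) implies (not u iff (u or u)) = 3 implies 2 = 2
((u implies v) and (not v implies v)) and ((u implies v) implies (not u iff (u or u))) = 3 and 2 = 2
(u implies (not u or not v)) or (((u implies v) and (not v implies v)) and ((u implies v) implies (not u iff (u or u)))) = 2 or 2 = 2
This gives 2 ≠ 3.

No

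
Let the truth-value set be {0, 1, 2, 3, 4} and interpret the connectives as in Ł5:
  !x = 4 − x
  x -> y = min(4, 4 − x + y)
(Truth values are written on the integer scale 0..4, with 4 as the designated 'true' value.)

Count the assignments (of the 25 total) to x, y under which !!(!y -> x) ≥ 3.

value 4: 15 assignments (counts)
value 3: 4 assignments (counts)
value 2: 3 assignments
value 1: 2 assignments
value 0: 1 assignment
So 19 of the 25 assignments meet the threshold.

19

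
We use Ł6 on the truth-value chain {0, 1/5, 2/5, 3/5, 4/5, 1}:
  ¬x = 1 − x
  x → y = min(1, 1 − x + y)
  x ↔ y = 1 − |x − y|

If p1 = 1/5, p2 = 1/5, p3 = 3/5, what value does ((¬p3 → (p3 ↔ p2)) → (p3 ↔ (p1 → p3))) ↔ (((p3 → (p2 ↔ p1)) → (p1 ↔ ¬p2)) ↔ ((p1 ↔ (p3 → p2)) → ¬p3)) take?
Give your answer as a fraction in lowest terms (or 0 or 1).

¬p3 = ¬3/5 = 2/5
p3 ↔ p2 = 3/5 ↔ 1/5 = 3/5
¬p3 → (p3 ↔ p2) = 2/5 → 3/5 = 1
p1 → p3 = 1/5 → 3/5 = 1
p3 ↔ (p1 → p3) = 3/5 ↔ 1 = 3/5
(¬p3 → (p3 ↔ p2)) → (p3 ↔ (p1 → p3)) = 1 → 3/5 = 3/5
p2 ↔ p1 = 1/5 ↔ 1/5 = 1
p3 → (p2 ↔ p1) = 3/5 → 1 = 1
¬p2 = ¬1/5 = 4/5
p1 ↔ ¬p2 = 1/5 ↔ 4/5 = 2/5
(p3 → (p2 ↔ p1)) → (p1 ↔ ¬p2) = 1 → 2/5 = 2/5
p3 → p2 = 3/5 → 1/5 = 3/5
p1 ↔ (p3 → p2) = 1/5 ↔ 3/5 = 3/5
¬p3 = ¬3/5 = 2/5
(p1 ↔ (p3 → p2)) → ¬p3 = 3/5 → 2/5 = 4/5
((p3 → (p2 ↔ p1)) → (p1 ↔ ¬p2)) ↔ ((p1 ↔ (p3 → p2)) → ¬p3) = 2/5 ↔ 4/5 = 3/5
((¬p3 → (p3 ↔ p2)) → (p3 ↔ (p1 → p3))) ↔ (((p3 → (p2 ↔ p1)) → (p1 ↔ ¬p2)) ↔ ((p1 ↔ (p3 → p2)) → ¬p3)) = 3/5 ↔ 3/5 = 1

1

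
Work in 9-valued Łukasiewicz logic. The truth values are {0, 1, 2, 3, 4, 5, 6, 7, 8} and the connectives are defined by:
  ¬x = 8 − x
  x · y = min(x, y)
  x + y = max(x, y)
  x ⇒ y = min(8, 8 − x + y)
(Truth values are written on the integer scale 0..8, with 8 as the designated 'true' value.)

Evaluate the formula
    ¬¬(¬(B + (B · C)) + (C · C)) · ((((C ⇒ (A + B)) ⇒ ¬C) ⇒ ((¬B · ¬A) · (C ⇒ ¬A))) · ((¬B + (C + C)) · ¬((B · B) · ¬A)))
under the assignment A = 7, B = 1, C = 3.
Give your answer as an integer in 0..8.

4

B · C = 1 · 3 = 1
B + (B · C) = 1 + 1 = 1
¬(B + (B · C)) = ¬1 = 7
C · C = 3 · 3 = 3
¬(B + (B · C)) + (C · C) = 7 + 3 = 7
¬(¬(B + (B · C)) + (C · C)) = ¬7 = 1
¬¬(¬(B + (B · C)) + (C · C)) = ¬1 = 7
A + B = 7 + 1 = 7
C ⇒ (A + B) = 3 ⇒ 7 = 8
¬C = ¬3 = 5
(C ⇒ (A + B)) ⇒ ¬C = 8 ⇒ 5 = 5
¬B = ¬1 = 7
¬A = ¬7 = 1
¬B · ¬A = 7 · 1 = 1
¬A = ¬7 = 1
C ⇒ ¬A = 3 ⇒ 1 = 6
(¬B · ¬A) · (C ⇒ ¬A) = 1 · 6 = 1
((C ⇒ (A + B)) ⇒ ¬C) ⇒ ((¬B · ¬A) · (C ⇒ ¬A)) = 5 ⇒ 1 = 4
¬B = ¬1 = 7
C + C = 3 + 3 = 3
¬B + (C + C) = 7 + 3 = 7
B · B = 1 · 1 = 1
¬A = ¬7 = 1
(B · B) · ¬A = 1 · 1 = 1
¬((B · B) · ¬A) = ¬1 = 7
(¬B + (C + C)) · ¬((B · B) · ¬A) = 7 · 7 = 7
(((C ⇒ (A + B)) ⇒ ¬C) ⇒ ((¬B · ¬A) · (C ⇒ ¬A))) · ((¬B + (C + C)) · ¬((B · B) · ¬A)) = 4 · 7 = 4
¬¬(¬(B + (B · C)) + (C · C)) · ((((C ⇒ (A + B)) ⇒ ¬C) ⇒ ((¬B · ¬A) · (C ⇒ ¬A))) · ((¬B + (C + C)) · ¬((B · B) · ¬A))) = 7 · 4 = 4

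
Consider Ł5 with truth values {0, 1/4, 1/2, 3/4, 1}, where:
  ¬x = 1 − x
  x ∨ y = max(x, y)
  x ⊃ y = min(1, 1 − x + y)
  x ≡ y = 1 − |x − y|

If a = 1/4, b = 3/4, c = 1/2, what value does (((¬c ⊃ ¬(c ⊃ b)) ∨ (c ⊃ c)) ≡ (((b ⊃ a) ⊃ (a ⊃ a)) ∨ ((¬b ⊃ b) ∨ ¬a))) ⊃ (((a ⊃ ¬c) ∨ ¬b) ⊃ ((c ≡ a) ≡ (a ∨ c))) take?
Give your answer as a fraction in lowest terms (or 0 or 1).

3/4

¬c = ¬1/2 = 1/2
c ⊃ b = 1/2 ⊃ 3/4 = 1
¬(c ⊃ b) = ¬1 = 0
¬c ⊃ ¬(c ⊃ b) = 1/2 ⊃ 0 = 1/2
c ⊃ c = 1/2 ⊃ 1/2 = 1
(¬c ⊃ ¬(c ⊃ b)) ∨ (c ⊃ c) = 1/2 ∨ 1 = 1
b ⊃ a = 3/4 ⊃ 1/4 = 1/2
a ⊃ a = 1/4 ⊃ 1/4 = 1
(b ⊃ a) ⊃ (a ⊃ a) = 1/2 ⊃ 1 = 1
¬b = ¬3/4 = 1/4
¬b ⊃ b = 1/4 ⊃ 3/4 = 1
¬a = ¬1/4 = 3/4
(¬b ⊃ b) ∨ ¬a = 1 ∨ 3/4 = 1
((b ⊃ a) ⊃ (a ⊃ a)) ∨ ((¬b ⊃ b) ∨ ¬a) = 1 ∨ 1 = 1
((¬c ⊃ ¬(c ⊃ b)) ∨ (c ⊃ c)) ≡ (((b ⊃ a) ⊃ (a ⊃ a)) ∨ ((¬b ⊃ b) ∨ ¬a)) = 1 ≡ 1 = 1
¬c = ¬1/2 = 1/2
a ⊃ ¬c = 1/4 ⊃ 1/2 = 1
¬b = ¬3/4 = 1/4
(a ⊃ ¬c) ∨ ¬b = 1 ∨ 1/4 = 1
c ≡ a = 1/2 ≡ 1/4 = 3/4
a ∨ c = 1/4 ∨ 1/2 = 1/2
(c ≡ a) ≡ (a ∨ c) = 3/4 ≡ 1/2 = 3/4
((a ⊃ ¬c) ∨ ¬b) ⊃ ((c ≡ a) ≡ (a ∨ c)) = 1 ⊃ 3/4 = 3/4
(((¬c ⊃ ¬(c ⊃ b)) ∨ (c ⊃ c)) ≡ (((b ⊃ a) ⊃ (a ⊃ a)) ∨ ((¬b ⊃ b) ∨ ¬a))) ⊃ (((a ⊃ ¬c) ∨ ¬b) ⊃ ((c ≡ a) ≡ (a ∨ c))) = 1 ⊃ 3/4 = 3/4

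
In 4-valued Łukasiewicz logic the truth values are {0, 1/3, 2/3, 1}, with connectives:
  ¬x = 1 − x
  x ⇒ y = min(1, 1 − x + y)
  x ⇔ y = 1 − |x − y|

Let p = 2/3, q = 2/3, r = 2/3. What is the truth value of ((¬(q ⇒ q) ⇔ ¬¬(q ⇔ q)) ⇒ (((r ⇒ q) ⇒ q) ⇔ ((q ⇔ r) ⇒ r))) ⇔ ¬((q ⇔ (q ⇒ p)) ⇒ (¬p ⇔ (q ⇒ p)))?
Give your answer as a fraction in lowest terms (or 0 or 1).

q ⇒ q = 2/3 ⇒ 2/3 = 1
¬(q ⇒ q) = ¬1 = 0
q ⇔ q = 2/3 ⇔ 2/3 = 1
¬(q ⇔ q) = ¬1 = 0
¬¬(q ⇔ q) = ¬0 = 1
¬(q ⇒ q) ⇔ ¬¬(q ⇔ q) = 0 ⇔ 1 = 0
r ⇒ q = 2/3 ⇒ 2/3 = 1
(r ⇒ q) ⇒ q = 1 ⇒ 2/3 = 2/3
q ⇔ r = 2/3 ⇔ 2/3 = 1
(q ⇔ r) ⇒ r = 1 ⇒ 2/3 = 2/3
((r ⇒ q) ⇒ q) ⇔ ((q ⇔ r) ⇒ r) = 2/3 ⇔ 2/3 = 1
(¬(q ⇒ q) ⇔ ¬¬(q ⇔ q)) ⇒ (((r ⇒ q) ⇒ q) ⇔ ((q ⇔ r) ⇒ r)) = 0 ⇒ 1 = 1
q ⇒ p = 2/3 ⇒ 2/3 = 1
q ⇔ (q ⇒ p) = 2/3 ⇔ 1 = 2/3
¬p = ¬2/3 = 1/3
q ⇒ p = 2/3 ⇒ 2/3 = 1
¬p ⇔ (q ⇒ p) = 1/3 ⇔ 1 = 1/3
(q ⇔ (q ⇒ p)) ⇒ (¬p ⇔ (q ⇒ p)) = 2/3 ⇒ 1/3 = 2/3
¬((q ⇔ (q ⇒ p)) ⇒ (¬p ⇔ (q ⇒ p))) = ¬2/3 = 1/3
((¬(q ⇒ q) ⇔ ¬¬(q ⇔ q)) ⇒ (((r ⇒ q) ⇒ q) ⇔ ((q ⇔ r) ⇒ r))) ⇔ ¬((q ⇔ (q ⇒ p)) ⇒ (¬p ⇔ (q ⇒ p))) = 1 ⇔ 1/3 = 1/3

1/3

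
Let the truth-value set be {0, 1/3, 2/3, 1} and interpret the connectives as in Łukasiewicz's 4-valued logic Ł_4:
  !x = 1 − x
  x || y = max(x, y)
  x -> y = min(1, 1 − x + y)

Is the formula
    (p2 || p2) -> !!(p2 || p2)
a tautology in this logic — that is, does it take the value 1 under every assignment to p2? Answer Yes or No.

Yes

p2 = 0 ↦ 1
p2 = 1/3 ↦ 1
p2 = 2/3 ↦ 1
p2 = 1 ↦ 1
Every assignment gives a value ≥ 1.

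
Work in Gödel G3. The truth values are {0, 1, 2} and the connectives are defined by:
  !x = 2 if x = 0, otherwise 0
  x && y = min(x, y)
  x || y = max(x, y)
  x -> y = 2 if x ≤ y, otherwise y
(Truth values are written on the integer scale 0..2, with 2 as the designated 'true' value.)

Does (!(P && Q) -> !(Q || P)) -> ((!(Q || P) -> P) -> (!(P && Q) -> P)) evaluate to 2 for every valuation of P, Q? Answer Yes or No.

P = 0, Q = 0 ↦ 2
P = 0, Q = 1 ↦ 2
P = 0, Q = 2 ↦ 2
P = 1, Q = 0 ↦ 2
P = 1, Q = 1 ↦ 2
P = 1, Q = 2 ↦ 2
P = 2, Q = 0 ↦ 2
P = 2, Q = 1 ↦ 2
P = 2, Q = 2 ↦ 2
Every assignment gives a value ≥ 2.

Yes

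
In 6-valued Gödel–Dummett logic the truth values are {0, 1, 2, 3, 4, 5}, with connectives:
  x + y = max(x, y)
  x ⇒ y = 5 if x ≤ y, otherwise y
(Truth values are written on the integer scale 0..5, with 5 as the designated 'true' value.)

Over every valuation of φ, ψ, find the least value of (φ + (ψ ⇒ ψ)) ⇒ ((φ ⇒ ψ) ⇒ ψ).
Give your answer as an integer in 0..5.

Take φ = 0, ψ = 0:
ψ ⇒ ψ = 0 ⇒ 0 = 5
φ + (ψ ⇒ ψ) = 0 + 5 = 5
φ ⇒ ψ = 0 ⇒ 0 = 5
(φ ⇒ ψ) ⇒ ψ = 5 ⇒ 0 = 0
(φ + (ψ ⇒ ψ)) ⇒ ((φ ⇒ ψ) ⇒ ψ) = 5 ⇒ 0 = 0
No assignment yields a value below 0, so this is the minimum.

0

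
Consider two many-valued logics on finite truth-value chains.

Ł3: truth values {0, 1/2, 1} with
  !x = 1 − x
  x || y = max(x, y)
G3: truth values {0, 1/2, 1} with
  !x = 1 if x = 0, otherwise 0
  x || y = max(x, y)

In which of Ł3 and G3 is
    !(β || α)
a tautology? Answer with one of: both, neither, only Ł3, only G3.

In Ł3: at α = 0, β = 1/2 the value is 1/2 — not a tautology.
In G3: at α = 0, β = 1/2 the value is 0 — not a tautology.

neither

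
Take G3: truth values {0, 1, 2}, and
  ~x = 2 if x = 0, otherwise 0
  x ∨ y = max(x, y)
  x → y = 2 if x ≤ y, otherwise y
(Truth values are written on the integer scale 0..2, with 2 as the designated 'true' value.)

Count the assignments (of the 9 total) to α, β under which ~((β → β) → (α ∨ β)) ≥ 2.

1

α = 0, β = 0 ↦ 2  ≥
α = 0, β = 1 ↦ 0  <
α = 0, β = 2 ↦ 0  <
α = 1, β = 0 ↦ 0  <
α = 1, β = 1 ↦ 0  <
α = 1, β = 2 ↦ 0  <
α = 2, β = 0 ↦ 0  <
α = 2, β = 1 ↦ 0  <
α = 2, β = 2 ↦ 0  <
So 1 of the 9 assignments meets the threshold.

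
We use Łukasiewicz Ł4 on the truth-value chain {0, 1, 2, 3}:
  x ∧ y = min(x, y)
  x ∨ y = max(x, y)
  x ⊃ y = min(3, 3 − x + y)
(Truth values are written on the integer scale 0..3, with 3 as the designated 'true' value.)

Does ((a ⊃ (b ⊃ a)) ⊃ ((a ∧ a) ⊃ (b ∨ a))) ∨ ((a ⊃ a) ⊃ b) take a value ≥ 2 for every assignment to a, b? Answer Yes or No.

a = 0, b = 0 ↦ 3
a = 0, b = 1 ↦ 3
a = 0, b = 2 ↦ 3
a = 0, b = 3 ↦ 3
a = 1, b = 0 ↦ 3
a = 1, b = 1 ↦ 3
a = 1, b = 2 ↦ 3
a = 1, b = 3 ↦ 3
a = 2, b = 0 ↦ 3
a = 2, b = 1 ↦ 3
a = 2, b = 2 ↦ 3
a = 2, b = 3 ↦ 3
a = 3, b = 0 ↦ 3
a = 3, b = 1 ↦ 3
a = 3, b = 2 ↦ 3
a = 3, b = 3 ↦ 3
Every assignment gives a value ≥ 2.

Yes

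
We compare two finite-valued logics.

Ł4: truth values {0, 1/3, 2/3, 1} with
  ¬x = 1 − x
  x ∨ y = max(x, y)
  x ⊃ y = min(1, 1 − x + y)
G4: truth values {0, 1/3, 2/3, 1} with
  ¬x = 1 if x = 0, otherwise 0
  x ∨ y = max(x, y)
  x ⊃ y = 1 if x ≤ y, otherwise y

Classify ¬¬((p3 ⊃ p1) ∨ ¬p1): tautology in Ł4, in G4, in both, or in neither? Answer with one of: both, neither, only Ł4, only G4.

In Ł4: at p1 = 1/3, p3 = 2/3 the value is 2/3 — not a tautology.
In G4: every assignment gives 1 — tautology.

only G4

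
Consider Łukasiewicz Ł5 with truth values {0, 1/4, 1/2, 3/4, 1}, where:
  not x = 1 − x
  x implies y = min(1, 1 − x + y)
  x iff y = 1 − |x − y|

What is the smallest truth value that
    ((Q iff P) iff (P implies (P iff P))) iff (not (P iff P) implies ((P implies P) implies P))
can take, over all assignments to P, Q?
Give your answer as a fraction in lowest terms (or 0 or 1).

Take P = 0, Q = 1:
Q iff P = 1 iff 0 = 0
P iff P = 0 iff 0 = 1
P implies (P iff P) = 0 implies 1 = 1
(Q iff P) iff (P implies (P iff P)) = 0 iff 1 = 0
P iff P = 0 iff 0 = 1
not (P iff P) = not 1 = 0
P implies P = 0 implies 0 = 1
(P implies P) implies P = 1 implies 0 = 0
not (P iff P) implies ((P implies P) implies P) = 0 implies 0 = 1
((Q iff P) iff (P implies (P iff P))) iff (not (P iff P) implies ((P implies P) implies P)) = 0 iff 1 = 0
No assignment yields a value below 0, so this is the minimum.

0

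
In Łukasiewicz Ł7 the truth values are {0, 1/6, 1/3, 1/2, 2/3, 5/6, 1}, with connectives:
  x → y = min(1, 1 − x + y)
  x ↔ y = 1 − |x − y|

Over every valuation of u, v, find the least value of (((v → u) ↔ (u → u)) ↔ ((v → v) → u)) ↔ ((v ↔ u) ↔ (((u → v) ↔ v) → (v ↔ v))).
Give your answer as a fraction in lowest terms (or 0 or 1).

0

Take u = 0, v = 0:
v → u = 0 → 0 = 1
u → u = 0 → 0 = 1
(v → u) ↔ (u → u) = 1 ↔ 1 = 1
v → v = 0 → 0 = 1
(v → v) → u = 1 → 0 = 0
((v → u) ↔ (u → u)) ↔ ((v → v) → u) = 1 ↔ 0 = 0
v ↔ u = 0 ↔ 0 = 1
u → v = 0 → 0 = 1
(u → v) ↔ v = 1 ↔ 0 = 0
v ↔ v = 0 ↔ 0 = 1
((u → v) ↔ v) → (v ↔ v) = 0 → 1 = 1
(v ↔ u) ↔ (((u → v) ↔ v) → (v ↔ v)) = 1 ↔ 1 = 1
(((v → u) ↔ (u → u)) ↔ ((v → v) → u)) ↔ ((v ↔ u) ↔ (((u → v) ↔ v) → (v ↔ v))) = 0 ↔ 1 = 0
No assignment yields a value below 0, so this is the minimum.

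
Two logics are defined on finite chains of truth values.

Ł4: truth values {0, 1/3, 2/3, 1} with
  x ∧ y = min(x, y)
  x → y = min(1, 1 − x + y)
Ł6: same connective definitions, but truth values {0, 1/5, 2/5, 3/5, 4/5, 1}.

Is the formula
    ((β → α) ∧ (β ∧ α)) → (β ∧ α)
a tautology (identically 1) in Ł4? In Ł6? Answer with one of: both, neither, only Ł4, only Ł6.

both

In Ł4: every assignment gives 1 — tautology.
In Ł6: every assignment gives 1 — tautology.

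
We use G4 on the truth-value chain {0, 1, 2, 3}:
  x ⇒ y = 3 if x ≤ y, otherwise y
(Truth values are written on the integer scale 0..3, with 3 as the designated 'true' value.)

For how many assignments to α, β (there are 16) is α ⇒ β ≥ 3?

10

α = 0, β = 0 ↦ 3  ≥
α = 0, β = 1 ↦ 3  ≥
α = 0, β = 2 ↦ 3  ≥
α = 0, β = 3 ↦ 3  ≥
α = 1, β = 0 ↦ 0  <
α = 1, β = 1 ↦ 3  ≥
α = 1, β = 2 ↦ 3  ≥
α = 1, β = 3 ↦ 3  ≥
α = 2, β = 0 ↦ 0  <
α = 2, β = 1 ↦ 1  <
α = 2, β = 2 ↦ 3  ≥
α = 2, β = 3 ↦ 3  ≥
α = 3, β = 0 ↦ 0  <
α = 3, β = 1 ↦ 1  <
α = 3, β = 2 ↦ 2  <
α = 3, β = 3 ↦ 3  ≥
So 10 of the 16 assignments meet the threshold.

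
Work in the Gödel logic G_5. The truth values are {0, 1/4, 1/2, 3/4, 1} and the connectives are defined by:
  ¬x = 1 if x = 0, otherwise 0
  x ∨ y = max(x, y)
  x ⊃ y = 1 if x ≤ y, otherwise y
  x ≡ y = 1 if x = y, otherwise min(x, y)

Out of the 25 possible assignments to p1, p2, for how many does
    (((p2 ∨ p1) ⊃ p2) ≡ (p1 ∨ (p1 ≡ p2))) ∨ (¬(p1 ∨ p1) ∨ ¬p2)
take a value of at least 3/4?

value 1: 13 assignments (counts)
value 3/4: 2 assignments (counts)
value 1/2: 4 assignments
value 1/4: 6 assignments
So 15 of the 25 assignments meet the threshold.

15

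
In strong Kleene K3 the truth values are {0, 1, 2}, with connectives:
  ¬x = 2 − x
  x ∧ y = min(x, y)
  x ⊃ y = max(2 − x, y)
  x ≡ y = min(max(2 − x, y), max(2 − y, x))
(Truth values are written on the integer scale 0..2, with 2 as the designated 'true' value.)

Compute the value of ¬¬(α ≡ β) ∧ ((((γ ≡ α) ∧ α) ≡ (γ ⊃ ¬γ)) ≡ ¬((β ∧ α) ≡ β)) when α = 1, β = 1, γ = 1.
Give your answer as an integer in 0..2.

1

α ≡ β = 1 ≡ 1 = 1
¬(α ≡ β) = ¬1 = 1
¬¬(α ≡ β) = ¬1 = 1
γ ≡ α = 1 ≡ 1 = 1
(γ ≡ α) ∧ α = 1 ∧ 1 = 1
¬γ = ¬1 = 1
γ ⊃ ¬γ = 1 ⊃ 1 = 1
((γ ≡ α) ∧ α) ≡ (γ ⊃ ¬γ) = 1 ≡ 1 = 1
β ∧ α = 1 ∧ 1 = 1
(β ∧ α) ≡ β = 1 ≡ 1 = 1
¬((β ∧ α) ≡ β) = ¬1 = 1
(((γ ≡ α) ∧ α) ≡ (γ ⊃ ¬γ)) ≡ ¬((β ∧ α) ≡ β) = 1 ≡ 1 = 1
¬¬(α ≡ β) ∧ ((((γ ≡ α) ∧ α) ≡ (γ ⊃ ¬γ)) ≡ ¬((β ∧ α) ≡ β)) = 1 ∧ 1 = 1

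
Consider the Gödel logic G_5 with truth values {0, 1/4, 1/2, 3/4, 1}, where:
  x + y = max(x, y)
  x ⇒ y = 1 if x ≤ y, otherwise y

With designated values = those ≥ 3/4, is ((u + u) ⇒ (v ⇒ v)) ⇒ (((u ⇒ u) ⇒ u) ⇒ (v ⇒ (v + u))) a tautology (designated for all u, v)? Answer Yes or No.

Yes

At u = 3/4, v = 1/2, for instance:
u + u = 3/4 + 3/4 = 3/4
v ⇒ v = 1/2 ⇒ 1/2 = 1
(u + u) ⇒ (v ⇒ v) = 3/4 ⇒ 1 = 1
u ⇒ u = 3/4 ⇒ 3/4 = 1
(u ⇒ u) ⇒ u = 1 ⇒ 3/4 = 3/4
v + u = 1/2 + 3/4 = 3/4
v ⇒ (v + u) = 1/2 ⇒ 3/4 = 1
((u ⇒ u) ⇒ u) ⇒ (v ⇒ (v + u)) = 3/4 ⇒ 1 = 1
((u + u) ⇒ (v ⇒ v)) ⇒ (((u ⇒ u) ⇒ u) ⇒ (v ⇒ (v + u))) = 1 ⇒ 1 = 1
and checking the remaining 24 assignments likewise gives ≥ 3/4 in every case.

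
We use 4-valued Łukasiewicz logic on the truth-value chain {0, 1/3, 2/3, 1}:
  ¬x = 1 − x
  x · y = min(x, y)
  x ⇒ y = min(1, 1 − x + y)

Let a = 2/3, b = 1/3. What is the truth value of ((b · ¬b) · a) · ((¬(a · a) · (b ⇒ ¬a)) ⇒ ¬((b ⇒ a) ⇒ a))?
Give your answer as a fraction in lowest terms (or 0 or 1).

¬b = ¬1/3 = 2/3
b · ¬b = 1/3 · 2/3 = 1/3
(b · ¬b) · a = 1/3 · 2/3 = 1/3
a · a = 2/3 · 2/3 = 2/3
¬(a · a) = ¬2/3 = 1/3
¬a = ¬2/3 = 1/3
b ⇒ ¬a = 1/3 ⇒ 1/3 = 1
¬(a · a) · (b ⇒ ¬a) = 1/3 · 1 = 1/3
b ⇒ a = 1/3 ⇒ 2/3 = 1
(b ⇒ a) ⇒ a = 1 ⇒ 2/3 = 2/3
¬((b ⇒ a) ⇒ a) = ¬2/3 = 1/3
(¬(a · a) · (b ⇒ ¬a)) ⇒ ¬((b ⇒ a) ⇒ a) = 1/3 ⇒ 1/3 = 1
((b · ¬b) · a) · ((¬(a · a) · (b ⇒ ¬a)) ⇒ ¬((b ⇒ a) ⇒ a)) = 1/3 · 1 = 1/3

1/3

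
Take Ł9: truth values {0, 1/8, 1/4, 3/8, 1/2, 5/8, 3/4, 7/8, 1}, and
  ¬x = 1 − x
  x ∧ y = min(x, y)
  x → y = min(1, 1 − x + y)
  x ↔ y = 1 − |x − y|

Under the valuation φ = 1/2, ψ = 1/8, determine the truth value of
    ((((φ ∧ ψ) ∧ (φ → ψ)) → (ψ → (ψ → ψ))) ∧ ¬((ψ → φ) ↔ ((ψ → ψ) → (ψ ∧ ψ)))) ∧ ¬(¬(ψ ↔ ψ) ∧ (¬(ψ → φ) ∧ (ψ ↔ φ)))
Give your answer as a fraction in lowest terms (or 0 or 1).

7/8

φ ∧ ψ = 1/2 ∧ 1/8 = 1/8
φ → ψ = 1/2 → 1/8 = 5/8
(φ ∧ ψ) ∧ (φ → ψ) = 1/8 ∧ 5/8 = 1/8
ψ → ψ = 1/8 → 1/8 = 1
ψ → (ψ → ψ) = 1/8 → 1 = 1
((φ ∧ ψ) ∧ (φ → ψ)) → (ψ → (ψ → ψ)) = 1/8 → 1 = 1
ψ → φ = 1/8 → 1/2 = 1
ψ → ψ = 1/8 → 1/8 = 1
ψ ∧ ψ = 1/8 ∧ 1/8 = 1/8
(ψ → ψ) → (ψ ∧ ψ) = 1 → 1/8 = 1/8
(ψ → φ) ↔ ((ψ → ψ) → (ψ ∧ ψ)) = 1 ↔ 1/8 = 1/8
¬((ψ → φ) ↔ ((ψ → ψ) → (ψ ∧ ψ))) = ¬1/8 = 7/8
(((φ ∧ ψ) ∧ (φ → ψ)) → (ψ → (ψ → ψ))) ∧ ¬((ψ → φ) ↔ ((ψ → ψ) → (ψ ∧ ψ))) = 1 ∧ 7/8 = 7/8
ψ ↔ ψ = 1/8 ↔ 1/8 = 1
¬(ψ ↔ ψ) = ¬1 = 0
ψ → φ = 1/8 → 1/2 = 1
¬(ψ → φ) = ¬1 = 0
ψ ↔ φ = 1/8 ↔ 1/2 = 5/8
¬(ψ → φ) ∧ (ψ ↔ φ) = 0 ∧ 5/8 = 0
¬(ψ ↔ ψ) ∧ (¬(ψ → φ) ∧ (ψ ↔ φ)) = 0 ∧ 0 = 0
¬(¬(ψ ↔ ψ) ∧ (¬(ψ → φ) ∧ (ψ ↔ φ))) = ¬0 = 1
((((φ ∧ ψ) ∧ (φ → ψ)) → (ψ → (ψ → ψ))) ∧ ¬((ψ → φ) ↔ ((ψ → ψ) → (ψ ∧ ψ)))) ∧ ¬(¬(ψ ↔ ψ) ∧ (¬(ψ → φ) ∧ (ψ ↔ φ))) = 7/8 ∧ 1 = 7/8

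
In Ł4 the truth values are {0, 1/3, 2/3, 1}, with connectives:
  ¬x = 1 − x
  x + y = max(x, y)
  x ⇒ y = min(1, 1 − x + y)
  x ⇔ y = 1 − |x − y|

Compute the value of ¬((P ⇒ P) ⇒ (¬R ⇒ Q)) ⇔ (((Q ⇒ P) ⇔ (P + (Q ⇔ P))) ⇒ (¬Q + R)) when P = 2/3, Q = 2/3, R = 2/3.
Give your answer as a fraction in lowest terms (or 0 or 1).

P ⇒ P = 2/3 ⇒ 2/3 = 1
¬R = ¬2/3 = 1/3
¬R ⇒ Q = 1/3 ⇒ 2/3 = 1
(P ⇒ P) ⇒ (¬R ⇒ Q) = 1 ⇒ 1 = 1
¬((P ⇒ P) ⇒ (¬R ⇒ Q)) = ¬1 = 0
Q ⇒ P = 2/3 ⇒ 2/3 = 1
Q ⇔ P = 2/3 ⇔ 2/3 = 1
P + (Q ⇔ P) = 2/3 + 1 = 1
(Q ⇒ P) ⇔ (P + (Q ⇔ P)) = 1 ⇔ 1 = 1
¬Q = ¬2/3 = 1/3
¬Q + R = 1/3 + 2/3 = 2/3
((Q ⇒ P) ⇔ (P + (Q ⇔ P))) ⇒ (¬Q + R) = 1 ⇒ 2/3 = 2/3
¬((P ⇒ P) ⇒ (¬R ⇒ Q)) ⇔ (((Q ⇒ P) ⇔ (P + (Q ⇔ P))) ⇒ (¬Q + R)) = 0 ⇔ 2/3 = 1/3

1/3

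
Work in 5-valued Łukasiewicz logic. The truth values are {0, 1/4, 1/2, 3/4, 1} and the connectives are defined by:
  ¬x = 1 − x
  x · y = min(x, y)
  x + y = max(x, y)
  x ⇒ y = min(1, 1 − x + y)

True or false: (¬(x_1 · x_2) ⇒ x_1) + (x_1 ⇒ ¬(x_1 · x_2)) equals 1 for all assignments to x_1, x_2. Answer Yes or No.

At x_1 = 3/4, x_2 = 0, for instance:
x_1 · x_2 = 3/4 · 0 = 0
¬(x_1 · x_2) = ¬0 = 1
¬(x_1 · x_2) ⇒ x_1 = 1 ⇒ 3/4 = 3/4
x_1 ⇒ ¬(x_1 · x_2) = 3/4 ⇒ 1 = 1
(¬(x_1 · x_2) ⇒ x_1) + (x_1 ⇒ ¬(x_1 · x_2)) = 3/4 + 1 = 1
and checking the remaining 24 assignments likewise gives ≥ 1 in every case.

Yes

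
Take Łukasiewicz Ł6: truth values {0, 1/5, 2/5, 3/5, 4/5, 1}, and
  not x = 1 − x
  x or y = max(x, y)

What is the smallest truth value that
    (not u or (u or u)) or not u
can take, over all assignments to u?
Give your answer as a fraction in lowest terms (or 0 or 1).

Take u = 2/5:
not u = not 2/5 = 3/5
u or u = 2/5 or 2/5 = 2/5
not u or (u or u) = 3/5 or 2/5 = 3/5
not u = not 2/5 = 3/5
(not u or (u or u)) or not u = 3/5 or 3/5 = 3/5
No assignment yields a value below 3/5, so this is the minimum.

3/5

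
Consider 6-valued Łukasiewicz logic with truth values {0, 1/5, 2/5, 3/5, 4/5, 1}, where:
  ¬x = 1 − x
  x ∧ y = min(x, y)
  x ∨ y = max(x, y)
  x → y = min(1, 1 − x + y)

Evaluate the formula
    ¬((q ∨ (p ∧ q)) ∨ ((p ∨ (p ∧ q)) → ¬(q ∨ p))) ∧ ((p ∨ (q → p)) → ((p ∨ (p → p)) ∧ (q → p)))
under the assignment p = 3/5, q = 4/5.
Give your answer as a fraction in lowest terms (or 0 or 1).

p ∧ q = 3/5 ∧ 4/5 = 3/5
q ∨ (p ∧ q) = 4/5 ∨ 3/5 = 4/5
p ∧ q = 3/5 ∧ 4/5 = 3/5
p ∨ (p ∧ q) = 3/5 ∨ 3/5 = 3/5
q ∨ p = 4/5 ∨ 3/5 = 4/5
¬(q ∨ p) = ¬4/5 = 1/5
(p ∨ (p ∧ q)) → ¬(q ∨ p) = 3/5 → 1/5 = 3/5
(q ∨ (p ∧ q)) ∨ ((p ∨ (p ∧ q)) → ¬(q ∨ p)) = 4/5 ∨ 3/5 = 4/5
¬((q ∨ (p ∧ q)) ∨ ((p ∨ (p ∧ q)) → ¬(q ∨ p))) = ¬4/5 = 1/5
q → p = 4/5 → 3/5 = 4/5
p ∨ (q → p) = 3/5 ∨ 4/5 = 4/5
p → p = 3/5 → 3/5 = 1
p ∨ (p → p) = 3/5 ∨ 1 = 1
q → p = 4/5 → 3/5 = 4/5
(p ∨ (p → p)) ∧ (q → p) = 1 ∧ 4/5 = 4/5
(p ∨ (q → p)) → ((p ∨ (p → p)) ∧ (q → p)) = 4/5 → 4/5 = 1
¬((q ∨ (p ∧ q)) ∨ ((p ∨ (p ∧ q)) → ¬(q ∨ p))) ∧ ((p ∨ (q → p)) → ((p ∨ (p → p)) ∧ (q → p))) = 1/5 ∧ 1 = 1/5

1/5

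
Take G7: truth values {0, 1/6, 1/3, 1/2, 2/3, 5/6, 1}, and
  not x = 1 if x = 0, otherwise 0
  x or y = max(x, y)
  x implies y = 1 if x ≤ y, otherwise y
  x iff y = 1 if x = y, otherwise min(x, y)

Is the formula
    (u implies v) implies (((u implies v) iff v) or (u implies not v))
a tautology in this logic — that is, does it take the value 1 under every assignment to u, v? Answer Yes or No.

No

Counterexample: take u = 1/6, v = 1/6.
u implies v = 1/6 implies 1/6 = 1
u implies v = 1/6 implies 1/6 = 1
(u implies v) iff v = 1 iff 1/6 = 1/6
not v = not 1/6 = 0
u implies not v = 1/6 implies 0 = 0
((u implies v) iff v) or (u implies not v) = 1/6 or 0 = 1/6
(u implies v) implies (((u implies v) iff v) or (u implies not v)) = 1 implies 1/6 = 1/6
This gives 1/6 ≠ 1.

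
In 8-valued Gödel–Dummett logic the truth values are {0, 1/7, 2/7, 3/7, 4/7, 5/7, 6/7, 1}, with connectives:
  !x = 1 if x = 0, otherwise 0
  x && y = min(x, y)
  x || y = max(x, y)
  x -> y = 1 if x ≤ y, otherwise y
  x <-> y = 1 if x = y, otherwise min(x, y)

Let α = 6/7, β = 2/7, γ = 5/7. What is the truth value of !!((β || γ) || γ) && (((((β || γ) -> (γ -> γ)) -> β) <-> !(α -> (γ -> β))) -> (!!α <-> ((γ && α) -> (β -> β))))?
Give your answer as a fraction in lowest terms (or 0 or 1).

β || γ = 2/7 || 5/7 = 5/7
(β || γ) || γ = 5/7 || 5/7 = 5/7
!((β || γ) || γ) = !5/7 = 0
!!((β || γ) || γ) = !0 = 1
β || γ = 2/7 || 5/7 = 5/7
γ -> γ = 5/7 -> 5/7 = 1
(β || γ) -> (γ -> γ) = 5/7 -> 1 = 1
((β || γ) -> (γ -> γ)) -> β = 1 -> 2/7 = 2/7
γ -> β = 5/7 -> 2/7 = 2/7
α -> (γ -> β) = 6/7 -> 2/7 = 2/7
!(α -> (γ -> β)) = !2/7 = 0
(((β || γ) -> (γ -> γ)) -> β) <-> !(α -> (γ -> β)) = 2/7 <-> 0 = 0
!α = !6/7 = 0
!!α = !0 = 1
γ && α = 5/7 && 6/7 = 5/7
β -> β = 2/7 -> 2/7 = 1
(γ && α) -> (β -> β) = 5/7 -> 1 = 1
!!α <-> ((γ && α) -> (β -> β)) = 1 <-> 1 = 1
((((β || γ) -> (γ -> γ)) -> β) <-> !(α -> (γ -> β))) -> (!!α <-> ((γ && α) -> (β -> β))) = 0 -> 1 = 1
!!((β || γ) || γ) && (((((β || γ) -> (γ -> γ)) -> β) <-> !(α -> (γ -> β))) -> (!!α <-> ((γ && α) -> (β -> β)))) = 1 && 1 = 1

1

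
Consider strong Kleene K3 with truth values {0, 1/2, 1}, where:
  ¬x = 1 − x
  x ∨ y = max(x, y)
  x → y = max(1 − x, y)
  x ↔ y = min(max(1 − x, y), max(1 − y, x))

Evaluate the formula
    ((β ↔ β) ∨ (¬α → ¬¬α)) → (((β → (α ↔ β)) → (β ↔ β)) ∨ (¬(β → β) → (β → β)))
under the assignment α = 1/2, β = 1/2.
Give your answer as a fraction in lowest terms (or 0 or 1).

1/2

β ↔ β = 1/2 ↔ 1/2 = 1/2
¬α = ¬1/2 = 1/2
¬α = ¬1/2 = 1/2
¬¬α = ¬1/2 = 1/2
¬α → ¬¬α = 1/2 → 1/2 = 1/2
(β ↔ β) ∨ (¬α → ¬¬α) = 1/2 ∨ 1/2 = 1/2
α ↔ β = 1/2 ↔ 1/2 = 1/2
β → (α ↔ β) = 1/2 → 1/2 = 1/2
β ↔ β = 1/2 ↔ 1/2 = 1/2
(β → (α ↔ β)) → (β ↔ β) = 1/2 → 1/2 = 1/2
β → β = 1/2 → 1/2 = 1/2
¬(β → β) = ¬1/2 = 1/2
β → β = 1/2 → 1/2 = 1/2
¬(β → β) → (β → β) = 1/2 → 1/2 = 1/2
((β → (α ↔ β)) → (β ↔ β)) ∨ (¬(β → β) → (β → β)) = 1/2 ∨ 1/2 = 1/2
((β ↔ β) ∨ (¬α → ¬¬α)) → (((β → (α ↔ β)) → (β ↔ β)) ∨ (¬(β → β) → (β → β))) = 1/2 → 1/2 = 1/2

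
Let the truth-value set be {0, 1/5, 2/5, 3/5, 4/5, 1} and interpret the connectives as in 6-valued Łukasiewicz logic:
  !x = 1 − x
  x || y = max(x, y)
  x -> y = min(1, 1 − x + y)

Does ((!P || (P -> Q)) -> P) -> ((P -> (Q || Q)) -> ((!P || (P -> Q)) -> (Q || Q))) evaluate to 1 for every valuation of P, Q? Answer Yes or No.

At P = 1/5, Q = 1, for instance:
!P = !1/5 = 4/5
P -> Q = 1/5 -> 1 = 1
!P || (P -> Q) = 4/5 || 1 = 1
(!P || (P -> Q)) -> P = 1 -> 1/5 = 1/5
Q || Q = 1 || 1 = 1
P -> (Q || Q) = 1/5 -> 1 = 1
(!P || (P -> Q)) -> (Q || Q) = 1 -> 1 = 1
(P -> (Q || Q)) -> ((!P || (P -> Q)) -> (Q || Q)) = 1 -> 1 = 1
((!P || (P -> Q)) -> P) -> ((P -> (Q || Q)) -> ((!P || (P -> Q)) -> (Q || Q))) = 1/5 -> 1 = 1
and checking the remaining 35 assignments likewise gives ≥ 1 in every case.

Yes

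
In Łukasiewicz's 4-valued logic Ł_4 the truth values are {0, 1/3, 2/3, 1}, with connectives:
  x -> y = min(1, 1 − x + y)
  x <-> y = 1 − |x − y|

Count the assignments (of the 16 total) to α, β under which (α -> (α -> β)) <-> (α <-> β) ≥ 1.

7

α = 0, β = 0 ↦ 1  ≥
α = 0, β = 1/3 ↦ 2/3  <
α = 0, β = 2/3 ↦ 1/3  <
α = 0, β = 1 ↦ 0  <
α = 1/3, β = 0 ↦ 2/3  <
α = 1/3, β = 1/3 ↦ 1  ≥
α = 1/3, β = 2/3 ↦ 2/3  <
α = 1/3, β = 1 ↦ 1/3  <
α = 2/3, β = 0 ↦ 2/3  <
α = 2/3, β = 1/3 ↦ 2/3  <
α = 2/3, β = 2/3 ↦ 1  ≥
α = 2/3, β = 1 ↦ 2/3  <
α = 1, β = 0 ↦ 1  ≥
α = 1, β = 1/3 ↦ 1  ≥
α = 1, β = 2/3 ↦ 1  ≥
α = 1, β = 1 ↦ 1  ≥
So 7 of the 16 assignments meet the threshold.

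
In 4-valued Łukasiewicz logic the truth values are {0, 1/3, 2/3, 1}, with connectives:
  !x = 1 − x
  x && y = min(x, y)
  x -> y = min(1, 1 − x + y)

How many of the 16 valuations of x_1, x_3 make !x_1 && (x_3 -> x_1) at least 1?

1

x_1 = 0, x_3 = 0 ↦ 1  ≥
x_1 = 0, x_3 = 1/3 ↦ 2/3  <
x_1 = 0, x_3 = 2/3 ↦ 1/3  <
x_1 = 0, x_3 = 1 ↦ 0  <
x_1 = 1/3, x_3 = 0 ↦ 2/3  <
x_1 = 1/3, x_3 = 1/3 ↦ 2/3  <
x_1 = 1/3, x_3 = 2/3 ↦ 2/3  <
x_1 = 1/3, x_3 = 1 ↦ 1/3  <
x_1 = 2/3, x_3 = 0 ↦ 1/3  <
x_1 = 2/3, x_3 = 1/3 ↦ 1/3  <
x_1 = 2/3, x_3 = 2/3 ↦ 1/3  <
x_1 = 2/3, x_3 = 1 ↦ 1/3  <
x_1 = 1, x_3 = 0 ↦ 0  <
x_1 = 1, x_3 = 1/3 ↦ 0  <
x_1 = 1, x_3 = 2/3 ↦ 0  <
x_1 = 1, x_3 = 1 ↦ 0  <
So 1 of the 16 assignments meets the threshold.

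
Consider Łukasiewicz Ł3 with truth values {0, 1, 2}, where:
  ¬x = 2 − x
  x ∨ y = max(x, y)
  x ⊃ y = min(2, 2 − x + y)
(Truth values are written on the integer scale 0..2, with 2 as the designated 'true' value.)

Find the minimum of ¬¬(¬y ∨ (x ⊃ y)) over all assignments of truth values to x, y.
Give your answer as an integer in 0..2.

Take x = 2, y = 1:
¬y = ¬1 = 1
x ⊃ y = 2 ⊃ 1 = 1
¬y ∨ (x ⊃ y) = 1 ∨ 1 = 1
¬(¬y ∨ (x ⊃ y)) = ¬1 = 1
¬¬(¬y ∨ (x ⊃ y)) = ¬1 = 1
No assignment yields a value below 1, so this is the minimum.

1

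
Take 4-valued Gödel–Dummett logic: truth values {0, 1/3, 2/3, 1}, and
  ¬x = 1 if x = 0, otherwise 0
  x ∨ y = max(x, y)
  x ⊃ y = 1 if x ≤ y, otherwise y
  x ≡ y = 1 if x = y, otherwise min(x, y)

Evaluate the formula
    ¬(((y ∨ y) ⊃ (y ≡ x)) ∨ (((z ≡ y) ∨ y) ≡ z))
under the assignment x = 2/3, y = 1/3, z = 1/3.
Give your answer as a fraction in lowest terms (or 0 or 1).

0

y ∨ y = 1/3 ∨ 1/3 = 1/3
y ≡ x = 1/3 ≡ 2/3 = 1/3
(y ∨ y) ⊃ (y ≡ x) = 1/3 ⊃ 1/3 = 1
z ≡ y = 1/3 ≡ 1/3 = 1
(z ≡ y) ∨ y = 1 ∨ 1/3 = 1
((z ≡ y) ∨ y) ≡ z = 1 ≡ 1/3 = 1/3
((y ∨ y) ⊃ (y ≡ x)) ∨ (((z ≡ y) ∨ y) ≡ z) = 1 ∨ 1/3 = 1
¬(((y ∨ y) ⊃ (y ≡ x)) ∨ (((z ≡ y) ∨ y) ≡ z)) = ¬1 = 0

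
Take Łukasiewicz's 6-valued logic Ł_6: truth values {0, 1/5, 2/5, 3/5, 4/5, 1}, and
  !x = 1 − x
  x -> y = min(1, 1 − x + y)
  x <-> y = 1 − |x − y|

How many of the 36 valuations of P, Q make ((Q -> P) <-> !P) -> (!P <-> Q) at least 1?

25

value 1: 25 assignments (counts)
value 4/5: 5 assignments
value 3/5: 3 assignments
value 2/5: 2 assignments
value 0: 1 assignment
So 25 of the 36 assignments meet the threshold.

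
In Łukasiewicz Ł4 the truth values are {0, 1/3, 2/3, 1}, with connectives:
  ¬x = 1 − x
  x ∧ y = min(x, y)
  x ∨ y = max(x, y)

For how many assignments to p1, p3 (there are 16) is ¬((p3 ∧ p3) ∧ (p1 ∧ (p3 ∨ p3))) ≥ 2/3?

p1 = 0, p3 = 0 ↦ 1  ≥
p1 = 0, p3 = 1/3 ↦ 1  ≥
p1 = 0, p3 = 2/3 ↦ 1  ≥
p1 = 0, p3 = 1 ↦ 1  ≥
p1 = 1/3, p3 = 0 ↦ 1  ≥
p1 = 1/3, p3 = 1/3 ↦ 2/3  ≥
p1 = 1/3, p3 = 2/3 ↦ 2/3  ≥
p1 = 1/3, p3 = 1 ↦ 2/3  ≥
p1 = 2/3, p3 = 0 ↦ 1  ≥
p1 = 2/3, p3 = 1/3 ↦ 2/3  ≥
p1 = 2/3, p3 = 2/3 ↦ 1/3  <
p1 = 2/3, p3 = 1 ↦ 1/3  <
p1 = 1, p3 = 0 ↦ 1  ≥
p1 = 1, p3 = 1/3 ↦ 2/3  ≥
p1 = 1, p3 = 2/3 ↦ 1/3  <
p1 = 1, p3 = 1 ↦ 0  <
So 12 of the 16 assignments meet the threshold.

12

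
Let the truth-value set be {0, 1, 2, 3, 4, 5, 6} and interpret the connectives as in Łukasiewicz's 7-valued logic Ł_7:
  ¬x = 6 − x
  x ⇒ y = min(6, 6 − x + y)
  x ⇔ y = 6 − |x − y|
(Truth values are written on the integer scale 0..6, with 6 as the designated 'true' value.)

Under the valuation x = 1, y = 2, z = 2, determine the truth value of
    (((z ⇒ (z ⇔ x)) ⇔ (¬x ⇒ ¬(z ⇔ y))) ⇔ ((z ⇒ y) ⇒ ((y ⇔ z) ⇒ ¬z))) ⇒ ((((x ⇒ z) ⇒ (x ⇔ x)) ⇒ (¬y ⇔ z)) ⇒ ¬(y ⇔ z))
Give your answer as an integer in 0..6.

z ⇔ x = 2 ⇔ 1 = 5
z ⇒ (z ⇔ x) = 2 ⇒ 5 = 6
¬x = ¬1 = 5
z ⇔ y = 2 ⇔ 2 = 6
¬(z ⇔ y) = ¬6 = 0
¬x ⇒ ¬(z ⇔ y) = 5 ⇒ 0 = 1
(z ⇒ (z ⇔ x)) ⇔ (¬x ⇒ ¬(z ⇔ y)) = 6 ⇔ 1 = 1
z ⇒ y = 2 ⇒ 2 = 6
y ⇔ z = 2 ⇔ 2 = 6
¬z = ¬2 = 4
(y ⇔ z) ⇒ ¬z = 6 ⇒ 4 = 4
(z ⇒ y) ⇒ ((y ⇔ z) ⇒ ¬z) = 6 ⇒ 4 = 4
((z ⇒ (z ⇔ x)) ⇔ (¬x ⇒ ¬(z ⇔ y))) ⇔ ((z ⇒ y) ⇒ ((y ⇔ z) ⇒ ¬z)) = 1 ⇔ 4 = 3
x ⇒ z = 1 ⇒ 2 = 6
x ⇔ x = 1 ⇔ 1 = 6
(x ⇒ z) ⇒ (x ⇔ x) = 6 ⇒ 6 = 6
¬y = ¬2 = 4
¬y ⇔ z = 4 ⇔ 2 = 4
((x ⇒ z) ⇒ (x ⇔ x)) ⇒ (¬y ⇔ z) = 6 ⇒ 4 = 4
y ⇔ z = 2 ⇔ 2 = 6
¬(y ⇔ z) = ¬6 = 0
(((x ⇒ z) ⇒ (x ⇔ x)) ⇒ (¬y ⇔ z)) ⇒ ¬(y ⇔ z) = 4 ⇒ 0 = 2
(((z ⇒ (z ⇔ x)) ⇔ (¬x ⇒ ¬(z ⇔ y))) ⇔ ((z ⇒ y) ⇒ ((y ⇔ z) ⇒ ¬z))) ⇒ ((((x ⇒ z) ⇒ (x ⇔ x)) ⇒ (¬y ⇔ z)) ⇒ ¬(y ⇔ z)) = 3 ⇒ 2 = 5

5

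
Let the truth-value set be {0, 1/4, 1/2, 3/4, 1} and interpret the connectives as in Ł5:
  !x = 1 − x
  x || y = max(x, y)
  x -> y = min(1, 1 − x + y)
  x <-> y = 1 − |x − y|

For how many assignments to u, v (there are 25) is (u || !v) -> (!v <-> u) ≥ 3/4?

17

value 1: 13 assignments (counts)
value 3/4: 4 assignments (counts)
value 1/2: 4 assignments
value 1/4: 2 assignments
value 0: 2 assignments
So 17 of the 25 assignments meet the threshold.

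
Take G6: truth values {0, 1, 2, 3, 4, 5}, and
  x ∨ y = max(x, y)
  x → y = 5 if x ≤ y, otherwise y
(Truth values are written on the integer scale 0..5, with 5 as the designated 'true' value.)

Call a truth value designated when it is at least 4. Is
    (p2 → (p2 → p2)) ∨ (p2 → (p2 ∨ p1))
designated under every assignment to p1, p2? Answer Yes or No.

At p1 = 0, p2 = 1, for instance:
p2 → p2 = 1 → 1 = 5
p2 → (p2 → p2) = 1 → 5 = 5
p2 ∨ p1 = 1 ∨ 0 = 1
p2 → (p2 ∨ p1) = 1 → 1 = 5
(p2 → (p2 → p2)) ∨ (p2 → (p2 ∨ p1)) = 5 ∨ 5 = 5
and checking the remaining 35 assignments likewise gives ≥ 4 in every case.

Yes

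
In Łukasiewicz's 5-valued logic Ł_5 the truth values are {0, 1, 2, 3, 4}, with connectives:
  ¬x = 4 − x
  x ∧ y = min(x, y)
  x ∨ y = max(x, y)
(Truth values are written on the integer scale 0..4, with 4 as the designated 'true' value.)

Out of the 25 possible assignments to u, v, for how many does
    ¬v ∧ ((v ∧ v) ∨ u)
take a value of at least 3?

4

value 4: 1 assignment (counts)
value 3: 3 assignments (counts)
value 2: 7 assignments
value 1: 8 assignments
value 0: 6 assignments
So 4 of the 25 assignments meet the threshold.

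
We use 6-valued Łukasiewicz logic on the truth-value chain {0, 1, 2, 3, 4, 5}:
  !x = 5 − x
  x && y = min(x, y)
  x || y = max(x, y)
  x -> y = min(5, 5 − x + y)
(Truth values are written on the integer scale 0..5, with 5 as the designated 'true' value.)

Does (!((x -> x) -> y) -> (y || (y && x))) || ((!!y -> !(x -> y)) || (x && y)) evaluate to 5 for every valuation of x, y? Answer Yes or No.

Counterexample: take x = 0, y = 1.
x -> x = 0 -> 0 = 5
(x -> x) -> y = 5 -> 1 = 1
!((x -> x) -> y) = !1 = 4
y && x = 1 && 0 = 0
y || (y && x) = 1 || 0 = 1
!((x -> x) -> y) -> (y || (y && x)) = 4 -> 1 = 2
!y = !1 = 4
!!y = !4 = 1
x -> y = 0 -> 1 = 5
!(x -> y) = !5 = 0
!!y -> !(x -> y) = 1 -> 0 = 4
x && y = 0 && 1 = 0
(!!y -> !(x -> y)) || (x && y) = 4 || 0 = 4
(!((x -> x) -> y) -> (y || (y && x))) || ((!!y -> !(x -> y)) || (x && y)) = 2 || 4 = 4
This gives 4 ≠ 5.

No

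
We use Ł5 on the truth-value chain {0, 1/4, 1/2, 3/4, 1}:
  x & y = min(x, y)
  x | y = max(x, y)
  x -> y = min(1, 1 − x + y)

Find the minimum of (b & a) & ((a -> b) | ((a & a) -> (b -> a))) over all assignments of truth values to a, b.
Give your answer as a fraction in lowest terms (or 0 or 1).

0

Take a = 0, b = 0:
b & a = 0 & 0 = 0
a -> b = 0 -> 0 = 1
a & a = 0 & 0 = 0
b -> a = 0 -> 0 = 1
(a & a) -> (b -> a) = 0 -> 1 = 1
(a -> b) | ((a & a) -> (b -> a)) = 1 | 1 = 1
(b & a) & ((a -> b) | ((a & a) -> (b -> a))) = 0 & 1 = 0
No assignment yields a value below 0, so this is the minimum.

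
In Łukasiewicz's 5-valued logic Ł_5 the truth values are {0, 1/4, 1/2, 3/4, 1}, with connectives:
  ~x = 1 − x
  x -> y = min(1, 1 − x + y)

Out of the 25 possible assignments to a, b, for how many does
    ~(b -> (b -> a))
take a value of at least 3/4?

value 1: 1 assignment (counts)
value 3/4: 1 assignment (counts)
value 1/2: 2 assignments
value 1/4: 2 assignments
value 0: 19 assignments
So 2 of the 25 assignments meet the threshold.

2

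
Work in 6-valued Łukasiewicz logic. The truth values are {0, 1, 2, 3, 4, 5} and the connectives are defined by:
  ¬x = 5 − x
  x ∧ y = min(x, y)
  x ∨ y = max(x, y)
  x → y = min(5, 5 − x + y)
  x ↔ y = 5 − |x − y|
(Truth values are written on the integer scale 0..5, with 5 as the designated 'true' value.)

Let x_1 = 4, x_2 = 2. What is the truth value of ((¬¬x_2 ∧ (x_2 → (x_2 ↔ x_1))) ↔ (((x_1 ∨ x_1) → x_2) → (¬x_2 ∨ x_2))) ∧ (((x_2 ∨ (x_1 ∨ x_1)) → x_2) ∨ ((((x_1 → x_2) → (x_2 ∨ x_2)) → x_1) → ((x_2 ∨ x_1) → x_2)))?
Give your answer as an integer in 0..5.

¬x_2 = ¬2 = 3
¬¬x_2 = ¬3 = 2
x_2 ↔ x_1 = 2 ↔ 4 = 3
x_2 → (x_2 ↔ x_1) = 2 → 3 = 5
¬¬x_2 ∧ (x_2 → (x_2 ↔ x_1)) = 2 ∧ 5 = 2
x_1 ∨ x_1 = 4 ∨ 4 = 4
(x_1 ∨ x_1) → x_2 = 4 → 2 = 3
¬x_2 = ¬2 = 3
¬x_2 ∨ x_2 = 3 ∨ 2 = 3
((x_1 ∨ x_1) → x_2) → (¬x_2 ∨ x_2) = 3 → 3 = 5
(¬¬x_2 ∧ (x_2 → (x_2 ↔ x_1))) ↔ (((x_1 ∨ x_1) → x_2) → (¬x_2 ∨ x_2)) = 2 ↔ 5 = 2
x_1 ∨ x_1 = 4 ∨ 4 = 4
x_2 ∨ (x_1 ∨ x_1) = 2 ∨ 4 = 4
(x_2 ∨ (x_1 ∨ x_1)) → x_2 = 4 → 2 = 3
x_1 → x_2 = 4 → 2 = 3
x_2 ∨ x_2 = 2 ∨ 2 = 2
(x_1 → x_2) → (x_2 ∨ x_2) = 3 → 2 = 4
((x_1 → x_2) → (x_2 ∨ x_2)) → x_1 = 4 → 4 = 5
x_2 ∨ x_1 = 2 ∨ 4 = 4
(x_2 ∨ x_1) → x_2 = 4 → 2 = 3
(((x_1 → x_2) → (x_2 ∨ x_2)) → x_1) → ((x_2 ∨ x_1) → x_2) = 5 → 3 = 3
((x_2 ∨ (x_1 ∨ x_1)) → x_2) ∨ ((((x_1 → x_2) → (x_2 ∨ x_2)) → x_1) → ((x_2 ∨ x_1) → x_2)) = 3 ∨ 3 = 3
((¬¬x_2 ∧ (x_2 → (x_2 ↔ x_1))) ↔ (((x_1 ∨ x_1) → x_2) → (¬x_2 ∨ x_2))) ∧ (((x_2 ∨ (x_1 ∨ x_1)) → x_2) ∨ ((((x_1 → x_2) → (x_2 ∨ x_2)) → x_1) → ((x_2 ∨ x_1) → x_2))) = 2 ∧ 3 = 2

2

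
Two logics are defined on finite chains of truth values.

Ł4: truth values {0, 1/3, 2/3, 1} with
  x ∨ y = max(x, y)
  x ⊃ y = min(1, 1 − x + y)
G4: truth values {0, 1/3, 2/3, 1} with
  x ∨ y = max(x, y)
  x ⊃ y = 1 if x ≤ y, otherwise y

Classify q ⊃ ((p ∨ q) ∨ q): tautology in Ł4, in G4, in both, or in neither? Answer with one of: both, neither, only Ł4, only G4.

both

In Ł4: every assignment gives 1 — tautology.
In G4: every assignment gives 1 — tautology.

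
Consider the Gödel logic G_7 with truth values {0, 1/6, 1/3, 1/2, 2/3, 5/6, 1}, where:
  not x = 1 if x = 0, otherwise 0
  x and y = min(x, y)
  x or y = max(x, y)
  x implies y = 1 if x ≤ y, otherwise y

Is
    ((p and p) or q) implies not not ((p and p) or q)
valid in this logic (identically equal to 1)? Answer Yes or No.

At p = 1/2, q = 5/6, for instance:
p and p = 1/2 and 1/2 = 1/2
(p and p) or q = 1/2 or 5/6 = 5/6
not ((p and p) or q) = not 5/6 = 0
not not ((p and p) or q) = not 0 = 1
((p and p) or q) implies not not ((p and p) or q) = 5/6 implies 1 = 1
and checking the remaining 48 assignments likewise gives ≥ 1 in every case.

Yes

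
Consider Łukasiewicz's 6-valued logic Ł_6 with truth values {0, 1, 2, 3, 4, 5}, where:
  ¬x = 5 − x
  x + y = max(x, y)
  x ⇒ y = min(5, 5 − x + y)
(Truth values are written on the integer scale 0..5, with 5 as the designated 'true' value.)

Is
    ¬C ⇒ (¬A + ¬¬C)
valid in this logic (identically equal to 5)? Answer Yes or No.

No

Counterexample: take A = 1, C = 0.
¬C = ¬0 = 5
¬A = ¬1 = 4
¬C = ¬0 = 5
¬¬C = ¬5 = 0
¬A + ¬¬C = 4 + 0 = 4
¬C ⇒ (¬A + ¬¬C) = 5 ⇒ 4 = 4
This gives 4 ≠ 5.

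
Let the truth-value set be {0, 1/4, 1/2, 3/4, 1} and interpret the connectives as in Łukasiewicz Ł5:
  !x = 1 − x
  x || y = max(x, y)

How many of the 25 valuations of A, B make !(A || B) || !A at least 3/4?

10

value 1: 5 assignments (counts)
value 3/4: 5 assignments (counts)
value 1/2: 5 assignments
value 1/4: 5 assignments
value 0: 5 assignments
So 10 of the 25 assignments meet the threshold.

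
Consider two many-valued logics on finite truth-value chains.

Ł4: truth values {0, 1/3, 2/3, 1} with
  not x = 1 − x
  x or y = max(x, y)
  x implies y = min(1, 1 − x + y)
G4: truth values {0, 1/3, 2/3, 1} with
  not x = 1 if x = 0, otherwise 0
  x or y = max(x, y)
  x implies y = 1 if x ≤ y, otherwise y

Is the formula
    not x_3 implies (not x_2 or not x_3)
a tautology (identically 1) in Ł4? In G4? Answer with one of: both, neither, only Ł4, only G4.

both

In Ł4: every assignment gives 1 — tautology.
In G4: every assignment gives 1 — tautology.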